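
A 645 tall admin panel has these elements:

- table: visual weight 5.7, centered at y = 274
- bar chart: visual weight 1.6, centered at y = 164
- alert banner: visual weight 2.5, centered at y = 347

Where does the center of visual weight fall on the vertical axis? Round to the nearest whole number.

Weights sum to 5.7 + 1.6 + 2.5 = 9.8.
y-moment: 5.7·274 + 1.6·164 + 2.5·347 = 2691.7; centroid 2691.7/9.8 ≈ 274.66.

y ≈ 275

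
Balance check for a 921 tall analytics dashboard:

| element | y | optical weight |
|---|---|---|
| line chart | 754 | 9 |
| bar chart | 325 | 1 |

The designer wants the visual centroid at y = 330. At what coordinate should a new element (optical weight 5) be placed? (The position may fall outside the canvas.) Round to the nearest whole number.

With the new element, Σw becomes 9 + 1 + 5 = 15.
y: need Σw·y = 15·330 = 4950. Existing = 9·754 + 1·325 = 7111. Remainder -2161 / 5 ≈ -432.20.

y ≈ -432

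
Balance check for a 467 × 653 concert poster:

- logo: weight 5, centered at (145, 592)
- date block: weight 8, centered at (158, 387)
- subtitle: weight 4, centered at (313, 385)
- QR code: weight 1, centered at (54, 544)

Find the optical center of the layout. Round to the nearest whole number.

(183, 452)

Weights sum to 5 + 8 + 4 + 1 = 18.
x-moment: 5·145 + 8·158 + 4·313 + 1·54 = 3295; centroid 3295/18 ≈ 183.06.
y-moment: 5·592 + 8·387 + 4·385 + 1·544 = 8140; centroid 8140/18 ≈ 452.22.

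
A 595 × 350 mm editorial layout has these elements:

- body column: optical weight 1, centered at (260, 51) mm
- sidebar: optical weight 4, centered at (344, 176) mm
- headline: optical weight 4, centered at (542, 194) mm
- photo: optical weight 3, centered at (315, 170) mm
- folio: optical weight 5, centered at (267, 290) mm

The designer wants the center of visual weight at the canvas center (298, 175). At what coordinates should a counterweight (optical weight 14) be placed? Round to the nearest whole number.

After adding the counterweight, total weight = 1 + 4 + 4 + 3 + 5 + 14 = 31.
Along x: (6084 + 14·x) / 31 = 298 (existing moment 1·260 + 4·344 + 4·542 + 3·315 + 5·267 = 6084) ⇒ x = (9238 − 6084) / 14 ≈ 225.29.
Along y: (3491 + 14·y) / 31 = 175 (existing moment 1·51 + 4·176 + 4·194 + 3·170 + 5·290 = 3491) ⇒ y = (5425 − 3491) / 14 ≈ 138.14.

(225, 138)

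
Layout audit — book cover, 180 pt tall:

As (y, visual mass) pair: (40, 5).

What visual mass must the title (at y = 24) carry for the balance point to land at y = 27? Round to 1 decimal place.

w ≈ 21.7

Known: weight 5 with moment 5·40 = 200.
Balance at y = 27 requires (200 + w·24) / (5 + w) = 27.
Solving: w = (27·5 − 200) / (24 − 27) = -65 / -3 ≈ 21.67.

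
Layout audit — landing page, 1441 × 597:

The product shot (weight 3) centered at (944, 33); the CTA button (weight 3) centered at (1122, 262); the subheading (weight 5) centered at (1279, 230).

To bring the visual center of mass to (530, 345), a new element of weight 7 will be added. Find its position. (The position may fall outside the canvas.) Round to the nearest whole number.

New total weight: (3 + 3 + 5) + 7 = 18.
x: target moment 18×530 = 9540; current 3·944 + 3·1122 + 5·1279 = 12593; the new element supplies -3053, so x = -3053/7 ≈ -436.14.
y: target moment 18×345 = 6210; current 3·33 + 3·262 + 5·230 = 2035; the new element supplies 4175, so y = 4175/7 ≈ 596.43.

(-436, 596)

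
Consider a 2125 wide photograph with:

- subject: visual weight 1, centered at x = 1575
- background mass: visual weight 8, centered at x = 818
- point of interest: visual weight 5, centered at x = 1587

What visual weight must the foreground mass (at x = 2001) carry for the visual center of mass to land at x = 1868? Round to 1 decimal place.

Fixed elements: Σw = 1 + 8 + 5 = 14, Σw·x = 1·1575 + 8·818 + 5·1587 = 16054.
Balance at x = 1868 requires (16054 + w·2001) / (14 + w) = 1868.
Rearranging, w·(2001 − 1868) = 1868·14 − 16054 = 10098, so w ≈ 10098/133 = 75.92.

w ≈ 75.9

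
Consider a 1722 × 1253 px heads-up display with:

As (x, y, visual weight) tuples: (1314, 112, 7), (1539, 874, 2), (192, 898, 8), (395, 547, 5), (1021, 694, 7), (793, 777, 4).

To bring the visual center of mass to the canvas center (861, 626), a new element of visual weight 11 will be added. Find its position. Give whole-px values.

(1071, 648)

After adding the new element, total weight = 7 + 2 + 8 + 5 + 7 + 4 + 11 = 44.
Along x: (26106 + 11·x) / 44 = 861 (existing moment 7·1314 + 2·1539 + 8·192 + 5·395 + 7·1021 + 4·793 = 26106) ⇒ x = (37884 − 26106) / 11 ≈ 1070.73.
Along y: (20417 + 11·y) / 44 = 626 (existing moment 7·112 + 2·874 + 8·898 + 5·547 + 7·694 + 4·777 = 20417) ⇒ y = (27544 − 20417) / 11 ≈ 647.91.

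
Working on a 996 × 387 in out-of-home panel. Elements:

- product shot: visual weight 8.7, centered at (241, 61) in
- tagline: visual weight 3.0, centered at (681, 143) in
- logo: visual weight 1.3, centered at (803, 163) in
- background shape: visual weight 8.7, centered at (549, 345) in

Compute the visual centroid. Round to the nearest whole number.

Σw = 8.7 + 3.0 + 1.3 + 8.7 = 21.7.
Σw·x = 8.7·241 + 3.0·681 + 1.3·803 + 8.7·549 = 9959.9, so x̄ = 9959.9/21.7 ≈ 458.98.
Σw·y = 8.7·61 + 3.0·143 + 1.3·163 + 8.7·345 = 4173.1, so ȳ = 4173.1/21.7 ≈ 192.31.

(459, 192)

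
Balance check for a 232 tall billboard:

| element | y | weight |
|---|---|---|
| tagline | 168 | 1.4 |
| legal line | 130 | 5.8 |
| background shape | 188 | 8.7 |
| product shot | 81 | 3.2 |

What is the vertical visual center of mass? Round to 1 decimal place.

y ≈ 151.0

Σw = 1.4 + 5.8 + 8.7 + 3.2 = 19.1.
Σw·y = 1.4·168 + 5.8·130 + 8.7·188 + 3.2·81 = 2884.0, so ȳ = 2884.0/19.1 ≈ 150.99.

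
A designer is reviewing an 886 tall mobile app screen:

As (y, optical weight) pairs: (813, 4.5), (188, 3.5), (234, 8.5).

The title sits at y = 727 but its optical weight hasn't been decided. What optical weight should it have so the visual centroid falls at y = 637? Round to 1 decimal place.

Fixed elements: Σw = 4.5 + 3.5 + 8.5 = 16.5, Σw·y = 4.5·813 + 3.5·188 + 8.5·234 = 6305.5.
Balance at y = 637 requires (6305.5 + w·727) / (16.5 + w) = 637.
Solving: w = (637·16.5 − 6305.5) / (727 − 637) = 4205.0 / 90 ≈ 46.72.

w ≈ 46.7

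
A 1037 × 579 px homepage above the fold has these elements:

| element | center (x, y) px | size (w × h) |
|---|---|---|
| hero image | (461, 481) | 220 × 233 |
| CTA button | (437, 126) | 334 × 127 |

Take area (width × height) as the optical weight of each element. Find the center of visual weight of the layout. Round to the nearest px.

Areas: hero image 220·233 = 51260, CTA button 334·127 = 42418. Total weight = 93678.
x: (51260·461 + 42418·437) / 93678 = 42167526 / 93678 ≈ 450.13
y: (51260·481 + 42418·126) / 93678 = 30000728 / 93678 ≈ 320.25

(450, 320)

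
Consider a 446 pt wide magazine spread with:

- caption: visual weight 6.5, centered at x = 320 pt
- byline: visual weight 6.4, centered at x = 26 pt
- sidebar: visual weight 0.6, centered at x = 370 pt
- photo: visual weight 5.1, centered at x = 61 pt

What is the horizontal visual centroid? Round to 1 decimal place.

Σw = 6.5 + 6.4 + 0.6 + 5.1 = 18.6.
Σw·x = 6.5·320 + 6.4·26 + 0.6·370 + 5.1·61 = 2779.5, so x̄ = 2779.5/18.6 ≈ 149.44.

x ≈ 149.4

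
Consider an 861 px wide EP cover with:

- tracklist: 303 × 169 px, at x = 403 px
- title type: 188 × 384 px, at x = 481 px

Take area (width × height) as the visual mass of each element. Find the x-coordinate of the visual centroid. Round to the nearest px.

Areas: tracklist 303·169 = 51207, title type 188·384 = 72192. Total weight = 123399.
Σw·x = 51207·403 + 72192·481 = 55360773, so x̄ = 55360773/123399 ≈ 448.63.

x ≈ 449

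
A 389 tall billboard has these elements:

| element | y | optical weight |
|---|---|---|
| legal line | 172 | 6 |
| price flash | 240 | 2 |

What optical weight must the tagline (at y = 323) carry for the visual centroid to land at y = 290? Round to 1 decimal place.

w ≈ 24.5

Existing Σw = 8 (6 + 2); existing moment 6·172 + 2·240 = 1512.
Balance at y = 290 requires (1512 + w·323) / (8 + w) = 290.
So w = (290·8 − 1512)/(323 − 290) = 808/33 ≈ 24.48.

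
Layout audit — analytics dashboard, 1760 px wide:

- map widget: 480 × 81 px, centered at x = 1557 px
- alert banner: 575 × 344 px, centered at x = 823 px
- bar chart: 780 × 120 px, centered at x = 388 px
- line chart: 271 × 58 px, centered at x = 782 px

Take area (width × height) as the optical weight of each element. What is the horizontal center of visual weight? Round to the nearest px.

Areas: map widget 480·81 = 38880, alert banner 575·344 = 197800, bar chart 780·120 = 93600, line chart 271·58 = 15718. Total weight = 345998.
x-moment: 38880·1557 + 197800·823 + 93600·388 + 15718·782 = 271933836; centroid 271933836/345998 ≈ 785.94.

x ≈ 786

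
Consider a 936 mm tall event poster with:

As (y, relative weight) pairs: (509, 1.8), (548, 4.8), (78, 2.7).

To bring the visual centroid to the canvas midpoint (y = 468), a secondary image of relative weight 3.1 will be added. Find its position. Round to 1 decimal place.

y ≈ 660.0

New total weight: (1.8 + 4.8 + 2.7) + 3.1 = 12.4.
Along y: (3757.2 + 3.1·y) / 12.4 = 468 (existing moment 1.8·509 + 4.8·548 + 2.7·78 = 3757.2) ⇒ y = (5803.2 − 3757.2) / 3.1 ≈ 660.00.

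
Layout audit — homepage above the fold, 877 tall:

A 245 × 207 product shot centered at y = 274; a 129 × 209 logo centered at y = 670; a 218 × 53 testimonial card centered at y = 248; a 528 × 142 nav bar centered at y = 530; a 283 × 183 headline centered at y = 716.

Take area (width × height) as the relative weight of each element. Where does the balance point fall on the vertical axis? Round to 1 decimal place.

y ≈ 516.9

Taking area as weight: product shot 245·207 = 50715, logo 129·209 = 26961, testimonial card 218·53 = 11554, nav bar 528·142 = 74976, headline 283·183 = 51789. Sum 215995.
y: (50715·274 + 26961·670 + 11554·248 + 74976·530 + 51789·716) / 215995 = 111643376 / 215995 ≈ 516.88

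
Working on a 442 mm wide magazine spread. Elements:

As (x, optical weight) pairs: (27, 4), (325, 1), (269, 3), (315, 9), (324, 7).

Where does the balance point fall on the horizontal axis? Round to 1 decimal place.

Weights sum to 4 + 1 + 3 + 9 + 7 = 24.
x: (4·27 + 1·325 + 3·269 + 9·315 + 7·324) / 24 = 6343 / 24 ≈ 264.29

x ≈ 264.3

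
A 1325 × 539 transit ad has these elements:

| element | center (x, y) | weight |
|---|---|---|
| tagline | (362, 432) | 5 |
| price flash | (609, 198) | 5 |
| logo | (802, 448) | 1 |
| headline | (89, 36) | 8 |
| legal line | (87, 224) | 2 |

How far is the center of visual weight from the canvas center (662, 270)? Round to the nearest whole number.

Total weight = 5 + 5 + 1 + 8 + 2 = 21.
Σw·x = 5·362 + 5·609 + 1·802 + 8·89 + 2·87 = 6543, so x̄ = 6543/21 ≈ 311.57.
Σw·y = 5·432 + 5·198 + 1·448 + 8·36 + 2·224 = 4334, so ȳ = 4334/21 ≈ 206.38.
Offset from (662, 270): Δx ≈ -350.43, Δy ≈ -63.62; distance = √(Δx² + Δy²) ≈ 356.16.

≈ 356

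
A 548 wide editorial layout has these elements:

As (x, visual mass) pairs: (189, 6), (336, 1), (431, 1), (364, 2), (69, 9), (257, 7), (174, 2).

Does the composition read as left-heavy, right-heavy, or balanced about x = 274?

left-heavy

Weights sum to 6 + 1 + 1 + 2 + 9 + 7 + 2 = 28.
Σw·x = 5397; x̄ = 5397/28 ≈ 192.75.
Since 192.8 is left of 274, the composition reads left-heavy.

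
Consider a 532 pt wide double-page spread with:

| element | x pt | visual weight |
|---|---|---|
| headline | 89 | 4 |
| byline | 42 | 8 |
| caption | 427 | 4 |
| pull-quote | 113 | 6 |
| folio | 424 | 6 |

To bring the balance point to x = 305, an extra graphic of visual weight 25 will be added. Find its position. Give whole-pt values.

x ≈ 422

New total weight: (4 + 8 + 4 + 6 + 6) + 25 = 53.
Along x: (5622 + 25·x) / 53 = 305 (existing moment 4·89 + 8·42 + 4·427 + 6·113 + 6·424 = 5622) ⇒ x = (16165 − 5622) / 25 ≈ 421.72.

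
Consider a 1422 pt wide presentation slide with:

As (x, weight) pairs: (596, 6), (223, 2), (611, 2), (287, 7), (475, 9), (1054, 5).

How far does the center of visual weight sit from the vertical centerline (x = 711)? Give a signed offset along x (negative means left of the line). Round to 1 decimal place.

Total weight = 6 + 2 + 2 + 7 + 9 + 5 = 31.
x: moment 16798 / weight 31 ≈ 541.87
Difference: 541.87 − 711 ≈ -169.13.

≈ -169.1 pt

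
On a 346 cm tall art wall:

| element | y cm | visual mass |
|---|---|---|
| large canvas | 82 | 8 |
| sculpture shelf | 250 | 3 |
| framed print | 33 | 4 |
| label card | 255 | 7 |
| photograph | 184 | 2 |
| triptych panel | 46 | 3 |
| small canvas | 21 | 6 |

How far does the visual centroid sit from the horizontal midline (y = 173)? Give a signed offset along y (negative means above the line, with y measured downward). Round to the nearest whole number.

≈ -53 cm

Σw = 8 + 3 + 4 + 7 + 2 + 3 + 6 = 33.
Σw·y = 3955; ȳ = 3955/33 ≈ 119.85.
Difference: 119.85 − 173 ≈ -53.15.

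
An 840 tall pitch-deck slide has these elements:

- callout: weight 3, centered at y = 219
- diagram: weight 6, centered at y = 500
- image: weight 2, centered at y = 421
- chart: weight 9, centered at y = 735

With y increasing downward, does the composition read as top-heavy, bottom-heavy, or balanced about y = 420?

Weights sum to 3 + 6 + 2 + 9 = 20.
y-moment: 3·219 + 6·500 + 2·421 + 9·735 = 11114; centroid 11114/20 ≈ 555.70.
555.7 vs midline 420 → bottom-heavy.

bottom-heavy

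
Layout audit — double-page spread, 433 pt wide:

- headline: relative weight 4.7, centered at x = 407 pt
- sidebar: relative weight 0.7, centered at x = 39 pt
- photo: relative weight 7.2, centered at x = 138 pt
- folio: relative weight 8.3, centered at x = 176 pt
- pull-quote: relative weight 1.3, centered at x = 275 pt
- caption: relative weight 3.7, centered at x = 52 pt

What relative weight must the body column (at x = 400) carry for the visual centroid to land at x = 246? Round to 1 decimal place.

w ≈ 9.3

Existing Σw = 25.9 (4.7 + 0.7 + 7.2 + 8.3 + 1.3 + 3.7); existing moment 4.7·407 + 0.7·39 + 7.2·138 + 8.3·176 + 1.3·275 + 3.7·52 = 4944.5.
Balance at x = 246 requires (4944.5 + w·400) / (25.9 + w) = 246.
Solving: w = (246·25.9 − 4944.5) / (400 − 246) = 1426.9 / 154 ≈ 9.27.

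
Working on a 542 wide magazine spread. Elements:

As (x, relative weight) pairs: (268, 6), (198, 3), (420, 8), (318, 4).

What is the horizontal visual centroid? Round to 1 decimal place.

x ≈ 325.4

Weights sum to 6 + 3 + 8 + 4 = 21.
Σw·x = 6·268 + 3·198 + 8·420 + 4·318 = 6834, so x̄ = 6834/21 ≈ 325.43.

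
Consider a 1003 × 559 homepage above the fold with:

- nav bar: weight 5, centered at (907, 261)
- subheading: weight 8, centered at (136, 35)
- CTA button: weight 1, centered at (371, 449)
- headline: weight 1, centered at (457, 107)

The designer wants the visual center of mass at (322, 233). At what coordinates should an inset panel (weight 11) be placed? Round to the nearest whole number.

With the inset panel, Σw becomes 5 + 8 + 1 + 1 + 11 = 26.
x: target moment 26×322 = 8372; current 5·907 + 8·136 + 1·371 + 1·457 = 6451; the inset panel supplies 1921, so x = 1921/11 ≈ 174.64.
y: target moment 26×233 = 6058; current 5·261 + 8·35 + 1·449 + 1·107 = 2141; the inset panel supplies 3917, so y = 3917/11 ≈ 356.09.

(175, 356)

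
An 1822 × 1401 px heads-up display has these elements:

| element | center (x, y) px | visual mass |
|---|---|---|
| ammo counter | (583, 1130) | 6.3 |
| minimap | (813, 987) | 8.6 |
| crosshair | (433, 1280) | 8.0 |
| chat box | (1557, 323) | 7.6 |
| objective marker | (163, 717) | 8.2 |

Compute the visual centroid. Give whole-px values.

Weights sum to 6.3 + 8.6 + 8.0 + 7.6 + 8.2 = 38.7.
x-moment: 6.3·583 + 8.6·813 + 8.0·433 + 7.6·1557 + 8.2·163 = 27298.5; centroid 27298.5/38.7 ≈ 705.39.
y-moment: 6.3·1130 + 8.6·987 + 8.0·1280 + 7.6·323 + 8.2·717 = 34181.4; centroid 34181.4/38.7 ≈ 883.24.

(705, 883)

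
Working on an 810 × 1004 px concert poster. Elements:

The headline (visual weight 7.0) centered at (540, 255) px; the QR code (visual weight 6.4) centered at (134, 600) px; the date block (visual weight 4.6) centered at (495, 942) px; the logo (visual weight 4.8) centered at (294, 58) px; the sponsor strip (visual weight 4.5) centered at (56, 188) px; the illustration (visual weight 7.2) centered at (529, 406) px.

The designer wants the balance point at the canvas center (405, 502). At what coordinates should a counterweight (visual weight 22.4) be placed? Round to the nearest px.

After adding the counterweight, total weight = 7.0 + 6.4 + 4.6 + 4.8 + 4.5 + 7.2 + 22.4 = 56.9.
Along x: (12386.6 + 22.4·x) / 56.9 = 405 (existing moment 7.0·540 + 6.4·134 + 4.6·495 + 4.8·294 + 4.5·56 + 7.2·529 = 12386.6) ⇒ x = (23044.5 − 12386.6) / 22.4 ≈ 475.80.
Along y: (14005.8 + 22.4·y) / 56.9 = 502 (existing moment 7.0·255 + 6.4·600 + 4.6·942 + 4.8·58 + 4.5·188 + 7.2·406 = 14005.8) ⇒ y = (28563.8 − 14005.8) / 22.4 ≈ 649.91.

(476, 650)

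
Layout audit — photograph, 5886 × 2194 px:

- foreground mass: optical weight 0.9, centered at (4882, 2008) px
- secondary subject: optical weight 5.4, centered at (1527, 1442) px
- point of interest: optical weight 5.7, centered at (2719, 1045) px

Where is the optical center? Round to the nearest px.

(2345, 1296)

Total weight = 0.9 + 5.4 + 5.7 = 12.0.
Σw·x = 0.9·4882 + 5.4·1527 + 5.7·2719 = 28137.9, so x̄ = 28137.9/12.0 ≈ 2344.83.
Σw·y = 0.9·2008 + 5.4·1442 + 5.7·1045 = 15550.5, so ȳ = 15550.5/12.0 ≈ 1295.88.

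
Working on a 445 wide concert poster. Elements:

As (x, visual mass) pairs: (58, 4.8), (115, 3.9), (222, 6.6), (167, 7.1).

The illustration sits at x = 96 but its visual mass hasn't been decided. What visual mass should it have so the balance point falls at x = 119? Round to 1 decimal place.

w ≈ 31.0

Existing Σw = 22.4 (4.8 + 3.9 + 6.6 + 7.1); existing moment 4.8·58 + 3.9·115 + 6.6·222 + 7.1·167 = 3377.8.
Set Σw·x/Σw = 119: (3377.8 + 96w) = 119·(22.4 + w).
Rearranging, w·(96 − 119) = 119·22.4 − 3377.8 = -712.2, so w ≈ -712.2/-23 = 30.97.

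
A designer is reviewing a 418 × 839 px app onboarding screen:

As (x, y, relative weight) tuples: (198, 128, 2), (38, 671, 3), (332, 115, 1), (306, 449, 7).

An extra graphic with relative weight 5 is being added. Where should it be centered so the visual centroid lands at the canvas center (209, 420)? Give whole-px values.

With the extra graphic, Σw becomes 2 + 3 + 1 + 7 + 5 = 18.
x: target moment 18×209 = 3762; current 2·198 + 3·38 + 1·332 + 7·306 = 2984; the extra graphic supplies 778, so x = 778/5 ≈ 155.60.
y: target moment 18×420 = 7560; current 2·128 + 3·671 + 1·115 + 7·449 = 5527; the extra graphic supplies 2033, so y = 2033/5 ≈ 406.60.

(156, 407)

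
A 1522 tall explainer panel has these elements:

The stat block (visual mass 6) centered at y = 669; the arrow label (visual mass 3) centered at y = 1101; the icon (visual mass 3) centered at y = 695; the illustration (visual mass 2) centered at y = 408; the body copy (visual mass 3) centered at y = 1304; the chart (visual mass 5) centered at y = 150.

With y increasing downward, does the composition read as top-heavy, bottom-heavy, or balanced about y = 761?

Total weight = 6 + 3 + 3 + 2 + 3 + 5 = 22.
y: moment 14880 / weight 22 ≈ 676.36
676.4 vs midline 761 → top-heavy.

top-heavy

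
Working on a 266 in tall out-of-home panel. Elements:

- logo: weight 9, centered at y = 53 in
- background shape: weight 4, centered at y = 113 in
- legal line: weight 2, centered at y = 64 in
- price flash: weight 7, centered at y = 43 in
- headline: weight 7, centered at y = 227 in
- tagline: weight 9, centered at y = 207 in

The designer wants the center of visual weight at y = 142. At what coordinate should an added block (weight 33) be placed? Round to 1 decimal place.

y ≈ 159.8

New total weight: (9 + 4 + 2 + 7 + 7 + 9) + 33 = 71.
Along y: (4810 + 33·y) / 71 = 142 (existing moment 9·53 + 4·113 + 2·64 + 7·43 + 7·227 + 9·207 = 4810) ⇒ y = (10082 − 4810) / 33 ≈ 159.76.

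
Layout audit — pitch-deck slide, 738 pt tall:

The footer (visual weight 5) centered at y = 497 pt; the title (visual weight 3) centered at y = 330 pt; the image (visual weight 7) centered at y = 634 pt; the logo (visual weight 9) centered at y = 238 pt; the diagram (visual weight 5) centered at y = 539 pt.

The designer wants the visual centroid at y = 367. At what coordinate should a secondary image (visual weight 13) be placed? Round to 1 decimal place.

y ≈ 204.9

After adding the secondary image, total weight = 5 + 3 + 7 + 9 + 5 + 13 = 42.
y: target moment 42×367 = 15414; current 5·497 + 3·330 + 7·634 + 9·238 + 5·539 = 12750; the secondary image supplies 2664, so y = 2664/13 ≈ 204.92.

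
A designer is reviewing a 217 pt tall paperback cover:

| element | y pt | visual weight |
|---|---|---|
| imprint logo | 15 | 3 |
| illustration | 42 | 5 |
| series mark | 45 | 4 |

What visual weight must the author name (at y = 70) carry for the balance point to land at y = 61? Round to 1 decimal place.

w ≈ 33.0

Known weights sum to 3 + 5 + 4 = 12; their moment is 3·15 + 5·42 + 4·45 = 435.
For the centroid to hit 61: (435 + w·70) / (12 + w) = 61.
Rearranging, w·(70 − 61) = 61·12 − 435 = 297, so w ≈ 297/9 = 33.00.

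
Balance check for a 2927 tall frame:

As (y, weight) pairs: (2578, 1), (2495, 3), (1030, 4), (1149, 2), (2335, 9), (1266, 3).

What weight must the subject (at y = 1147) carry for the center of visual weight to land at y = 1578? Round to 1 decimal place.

w ≈ 15.3

Fixed elements: Σw = 1 + 3 + 4 + 2 + 9 + 3 = 22, Σw·y = 1·2578 + 3·2495 + 4·1030 + 2·1149 + 9·2335 + 3·1266 = 41294.
For the centroid to hit 1578: (41294 + w·1147) / (22 + w) = 1578.
Solving: w = (1578·22 − 41294) / (1147 − 1578) = -6578 / -431 ≈ 15.26.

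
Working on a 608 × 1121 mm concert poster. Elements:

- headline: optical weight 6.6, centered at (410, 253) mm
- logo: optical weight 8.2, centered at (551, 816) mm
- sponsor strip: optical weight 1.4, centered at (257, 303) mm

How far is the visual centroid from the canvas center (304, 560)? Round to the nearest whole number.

≈ 165 mm

Σw = 6.6 + 8.2 + 1.4 = 16.2.
Σw·x = 6.6·410 + 8.2·551 + 1.4·257 = 7584.0, so x̄ = 7584.0/16.2 ≈ 468.15.
Σw·y = 6.6·253 + 8.2·816 + 1.4·303 = 8785.2, so ȳ = 8785.2/16.2 ≈ 542.30.
From (304, 560): dx = 164.15, dy = -17.70, so the distance is √(dx²+dy²) ≈ 165.10.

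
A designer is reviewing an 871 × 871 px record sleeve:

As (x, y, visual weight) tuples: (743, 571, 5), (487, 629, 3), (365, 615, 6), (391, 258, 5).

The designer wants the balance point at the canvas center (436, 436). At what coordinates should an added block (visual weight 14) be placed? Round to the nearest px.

With the added block, Σw becomes 5 + 3 + 6 + 5 + 14 = 33.
x: need Σw·x = 33·436 = 14388. Existing = 5·743 + 3·487 + 6·365 + 5·391 = 9321. Remainder 5067 / 14 ≈ 361.93.
y: need Σw·y = 33·436 = 14388. Existing = 5·571 + 3·629 + 6·615 + 5·258 = 9722. Remainder 4666 / 14 ≈ 333.29.

(362, 333)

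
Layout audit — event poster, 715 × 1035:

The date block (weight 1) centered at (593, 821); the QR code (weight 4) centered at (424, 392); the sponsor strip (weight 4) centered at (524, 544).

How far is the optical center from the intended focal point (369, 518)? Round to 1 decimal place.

Σw = 1 + 4 + 4 = 9.
x-moment: 1·593 + 4·424 + 4·524 = 4385; centroid 4385/9 ≈ 487.22.
y-moment: 1·821 + 4·392 + 4·544 = 4565; centroid 4565/9 ≈ 507.22.
From (369, 518): dx = 118.22, dy = -10.78, so the distance is √(dx²+dy²) ≈ 118.71.

≈ 118.7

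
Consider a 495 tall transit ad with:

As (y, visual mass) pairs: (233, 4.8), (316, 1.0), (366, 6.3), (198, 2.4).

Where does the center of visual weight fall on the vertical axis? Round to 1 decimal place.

y ≈ 290.7

Σw = 4.8 + 1.0 + 6.3 + 2.4 = 14.5.
Σw·y = 4.8·233 + 1.0·316 + 6.3·366 + 2.4·198 = 4215.4, so ȳ = 4215.4/14.5 ≈ 290.72.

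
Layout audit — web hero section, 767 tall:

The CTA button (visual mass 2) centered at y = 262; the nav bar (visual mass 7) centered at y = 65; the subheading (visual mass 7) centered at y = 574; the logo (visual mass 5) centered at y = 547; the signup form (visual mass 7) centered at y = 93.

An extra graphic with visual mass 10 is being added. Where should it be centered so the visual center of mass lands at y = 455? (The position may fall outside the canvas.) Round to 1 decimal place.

With the extra graphic, Σw becomes 2 + 7 + 7 + 5 + 7 + 10 = 38.
y: target moment 38×455 = 17290; current 2·262 + 7·65 + 7·574 + 5·547 + 7·93 = 8383; the extra graphic supplies 8907, so y = 8907/10 ≈ 890.70.

y ≈ 890.7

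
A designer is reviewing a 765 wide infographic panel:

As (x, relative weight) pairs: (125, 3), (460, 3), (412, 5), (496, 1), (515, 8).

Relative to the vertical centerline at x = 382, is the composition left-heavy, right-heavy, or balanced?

right-heavy

Weights sum to 3 + 3 + 5 + 1 + 8 = 20.
x: (3·125 + 3·460 + 5·412 + 1·496 + 8·515) / 20 = 8431 / 20 ≈ 421.55
421.6 lies right of the midline 382, so the layout is right-heavy.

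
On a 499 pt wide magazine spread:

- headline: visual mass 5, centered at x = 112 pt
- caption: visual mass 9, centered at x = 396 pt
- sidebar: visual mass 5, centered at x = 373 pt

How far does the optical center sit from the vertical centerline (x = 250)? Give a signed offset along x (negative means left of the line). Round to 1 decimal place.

≈ 65.2 pt

Total weight = 5 + 9 + 5 = 19.
Σw·x = 5·112 + 9·396 + 5·373 = 5989, so x̄ = 5989/19 ≈ 315.21.
Difference: 315.21 − 250 ≈ 65.21.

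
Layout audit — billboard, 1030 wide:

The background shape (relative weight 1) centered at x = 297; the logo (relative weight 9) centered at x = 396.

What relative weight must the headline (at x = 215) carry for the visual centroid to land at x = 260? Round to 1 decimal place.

w ≈ 28.0

Known weights sum to 1 + 9 = 10; their moment is 1·297 + 9·396 = 3861.
For the centroid to hit 260: (3861 + w·215) / (10 + w) = 260.
Solving: w = (260·10 − 3861) / (215 − 260) = -1261 / -45 ≈ 28.02.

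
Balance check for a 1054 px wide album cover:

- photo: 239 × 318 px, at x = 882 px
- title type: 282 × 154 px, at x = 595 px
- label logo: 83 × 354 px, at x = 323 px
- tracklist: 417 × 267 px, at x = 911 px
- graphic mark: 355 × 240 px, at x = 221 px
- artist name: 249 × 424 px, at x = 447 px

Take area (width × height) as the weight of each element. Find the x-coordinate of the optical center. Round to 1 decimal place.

Areas → weights: photo 239·318 = 76002, title type 282·154 = 43428, label logo 83·354 = 29382, tracklist 417·267 = 111339, graphic mark 355·240 = 85200, artist name 249·424 = 105576; Σw = 450927.
x: (76002·882 + 43428·595 + 29382·323 + 111339·911 + 85200·221 + 105576·447) / 450927 = 269815311 / 450927 ≈ 598.36

x ≈ 598.4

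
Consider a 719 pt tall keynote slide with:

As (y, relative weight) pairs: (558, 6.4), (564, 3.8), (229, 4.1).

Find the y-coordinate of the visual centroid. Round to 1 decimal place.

Weights sum to 6.4 + 3.8 + 4.1 = 14.3.
y: (6.4·558 + 3.8·564 + 4.1·229) / 14.3 = 6653.3 / 14.3 ≈ 465.27

y ≈ 465.3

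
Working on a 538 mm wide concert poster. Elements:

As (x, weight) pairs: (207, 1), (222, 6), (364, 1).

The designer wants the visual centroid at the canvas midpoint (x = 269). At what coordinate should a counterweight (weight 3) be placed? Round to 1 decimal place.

With the counterweight, Σw becomes 1 + 6 + 1 + 3 = 11.
Along x: (1903 + 3·x) / 11 = 269 (existing moment 1·207 + 6·222 + 1·364 = 1903) ⇒ x = (2959 − 1903) / 3 ≈ 352.00.

x ≈ 352.0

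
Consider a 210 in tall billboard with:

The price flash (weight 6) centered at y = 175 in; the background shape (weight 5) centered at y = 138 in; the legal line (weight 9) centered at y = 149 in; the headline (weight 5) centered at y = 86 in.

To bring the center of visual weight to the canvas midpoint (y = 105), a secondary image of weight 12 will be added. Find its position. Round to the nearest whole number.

With the secondary image, Σw becomes 6 + 5 + 9 + 5 + 12 = 37.
Along y: (3511 + 12·y) / 37 = 105 (existing moment 6·175 + 5·138 + 9·149 + 5·86 = 3511) ⇒ y = (3885 − 3511) / 12 ≈ 31.17.

y ≈ 31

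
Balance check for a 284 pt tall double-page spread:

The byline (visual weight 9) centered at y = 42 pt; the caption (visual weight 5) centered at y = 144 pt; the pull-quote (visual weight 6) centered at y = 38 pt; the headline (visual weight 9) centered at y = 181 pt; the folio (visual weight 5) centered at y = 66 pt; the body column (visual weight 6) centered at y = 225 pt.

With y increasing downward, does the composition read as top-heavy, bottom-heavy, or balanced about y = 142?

Σw = 9 + 5 + 6 + 9 + 5 + 6 = 40.
y-moment: 9·42 + 5·144 + 6·38 + 9·181 + 5·66 + 6·225 = 4635; centroid 4635/40 ≈ 115.88.
115.9 lies above (smaller y than) the midline 142, so the layout is top-heavy.

top-heavy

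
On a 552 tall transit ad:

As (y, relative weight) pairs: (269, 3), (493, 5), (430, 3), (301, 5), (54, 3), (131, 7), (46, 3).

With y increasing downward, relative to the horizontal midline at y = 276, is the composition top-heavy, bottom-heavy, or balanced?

top-heavy

Σw = 3 + 5 + 3 + 5 + 3 + 7 + 3 = 29.
y: (3·269 + 5·493 + 3·430 + 5·301 + 3·54 + 7·131 + 3·46) / 29 = 7284 / 29 ≈ 251.17
251.2 vs midline 276 → top-heavy.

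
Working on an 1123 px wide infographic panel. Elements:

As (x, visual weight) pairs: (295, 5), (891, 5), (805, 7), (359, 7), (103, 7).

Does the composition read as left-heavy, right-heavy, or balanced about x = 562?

left-heavy

Weights sum to 5 + 5 + 7 + 7 + 7 = 31.
x-moment: 5·295 + 5·891 + 7·805 + 7·359 + 7·103 = 14799; centroid 14799/31 ≈ 477.39.
477.4 vs midline 562 → left-heavy.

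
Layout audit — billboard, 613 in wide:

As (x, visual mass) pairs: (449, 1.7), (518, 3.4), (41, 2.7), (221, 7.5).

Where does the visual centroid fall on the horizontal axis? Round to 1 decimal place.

x ≈ 280.6

Total weight = 1.7 + 3.4 + 2.7 + 7.5 = 15.3.
x: (1.7·449 + 3.4·518 + 2.7·41 + 7.5·221) / 15.3 = 4292.7 / 15.3 ≈ 280.57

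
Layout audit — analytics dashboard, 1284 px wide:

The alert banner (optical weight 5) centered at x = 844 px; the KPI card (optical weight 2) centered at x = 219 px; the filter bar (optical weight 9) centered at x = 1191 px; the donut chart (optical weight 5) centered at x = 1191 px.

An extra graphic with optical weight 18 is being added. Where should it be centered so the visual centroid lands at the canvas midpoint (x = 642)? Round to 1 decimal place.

After adding the extra graphic, total weight = 5 + 2 + 9 + 5 + 18 = 39.
Along x: (21332 + 18·x) / 39 = 642 (existing moment 5·844 + 2·219 + 9·1191 + 5·1191 = 21332) ⇒ x = (25038 − 21332) / 18 ≈ 205.89.

x ≈ 205.9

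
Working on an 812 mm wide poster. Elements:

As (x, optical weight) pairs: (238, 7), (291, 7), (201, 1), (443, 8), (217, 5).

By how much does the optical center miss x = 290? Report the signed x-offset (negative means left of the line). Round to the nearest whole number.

≈ 15 mm

Weights sum to 7 + 7 + 1 + 8 + 5 = 28.
Σw·x = 7·238 + 7·291 + 1·201 + 8·443 + 5·217 = 8533, so x̄ = 8533/28 ≈ 304.75.
Difference: 304.75 − 290 ≈ 14.75.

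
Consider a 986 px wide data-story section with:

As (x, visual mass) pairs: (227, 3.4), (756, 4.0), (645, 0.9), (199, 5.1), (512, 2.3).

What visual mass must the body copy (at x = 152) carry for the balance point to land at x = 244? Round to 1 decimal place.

Existing Σw = 15.7 (3.4 + 4.0 + 0.9 + 5.1 + 2.3); existing moment 3.4·227 + 4.0·756 + 0.9·645 + 5.1·199 + 2.3·512 = 6568.8.
Set Σw·x/Σw = 244: (6568.8 + 152w) = 244·(15.7 + w).
Rearranging, w·(152 − 244) = 244·15.7 − 6568.8 = -2738.0, so w ≈ -2738.0/-92 = 29.76.

w ≈ 29.8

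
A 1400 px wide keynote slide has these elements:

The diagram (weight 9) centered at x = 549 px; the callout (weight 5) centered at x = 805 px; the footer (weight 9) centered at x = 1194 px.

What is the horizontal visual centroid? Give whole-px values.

Weights sum to 9 + 5 + 9 = 23.
Σw·x = 9·549 + 5·805 + 9·1194 = 19712, so x̄ = 19712/23 ≈ 857.04.

x ≈ 857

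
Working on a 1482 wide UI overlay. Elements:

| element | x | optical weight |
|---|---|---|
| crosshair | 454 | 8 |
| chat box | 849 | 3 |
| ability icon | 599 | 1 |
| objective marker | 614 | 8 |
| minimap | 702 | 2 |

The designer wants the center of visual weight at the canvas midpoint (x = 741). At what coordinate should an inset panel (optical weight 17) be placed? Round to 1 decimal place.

x ≈ 929.7

After adding the inset panel, total weight = 8 + 3 + 1 + 8 + 2 + 17 = 39.
x: target moment 39×741 = 28899; current 8·454 + 3·849 + 1·599 + 8·614 + 2·702 = 13094; the inset panel supplies 15805, so x = 15805/17 ≈ 929.71.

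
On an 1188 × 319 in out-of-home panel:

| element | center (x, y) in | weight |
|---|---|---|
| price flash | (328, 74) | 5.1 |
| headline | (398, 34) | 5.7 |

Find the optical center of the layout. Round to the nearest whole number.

(365, 53)

Weights sum to 5.1 + 5.7 = 10.8.
x: (5.1·328 + 5.7·398) / 10.8 = 3941.4 / 10.8 ≈ 364.94
y: (5.1·74 + 5.7·34) / 10.8 = 571.2 / 10.8 ≈ 52.89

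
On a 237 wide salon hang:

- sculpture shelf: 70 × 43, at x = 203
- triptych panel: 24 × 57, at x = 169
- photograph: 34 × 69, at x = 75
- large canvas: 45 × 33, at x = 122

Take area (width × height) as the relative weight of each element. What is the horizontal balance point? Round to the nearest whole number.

x ≈ 146

Areas → weights: sculpture shelf 70·43 = 3010, triptych panel 24·57 = 1368, photograph 34·69 = 2346, large canvas 45·33 = 1485; Σw = 8209.
x: (3010·203 + 1368·169 + 2346·75 + 1485·122) / 8209 = 1199342 / 8209 ≈ 146.10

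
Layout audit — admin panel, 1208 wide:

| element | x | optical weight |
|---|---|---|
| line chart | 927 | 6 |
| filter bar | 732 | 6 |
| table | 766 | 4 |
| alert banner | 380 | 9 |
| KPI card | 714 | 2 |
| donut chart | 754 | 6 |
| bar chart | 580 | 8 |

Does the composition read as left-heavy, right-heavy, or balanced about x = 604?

right-heavy

Total weight = 6 + 6 + 4 + 9 + 2 + 6 + 8 = 41.
x: moment 27030 / weight 41 ≈ 659.27
Since 659.3 is right of 604, the composition reads right-heavy.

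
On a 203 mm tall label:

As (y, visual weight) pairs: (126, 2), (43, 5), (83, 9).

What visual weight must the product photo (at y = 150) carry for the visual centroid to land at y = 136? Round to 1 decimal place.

Known weights sum to 2 + 5 + 9 = 16; their moment is 2·126 + 5·43 + 9·83 = 1214.
Balance at y = 136 requires (1214 + w·150) / (16 + w) = 136.
So w = (136·16 − 1214)/(150 − 136) = 962/14 ≈ 68.71.

w ≈ 68.7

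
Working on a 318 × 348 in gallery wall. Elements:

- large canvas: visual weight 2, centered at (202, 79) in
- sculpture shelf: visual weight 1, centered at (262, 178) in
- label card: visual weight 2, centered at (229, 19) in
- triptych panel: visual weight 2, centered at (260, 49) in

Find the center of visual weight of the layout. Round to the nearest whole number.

Total weight = 2 + 1 + 2 + 2 = 7.
x: (2·202 + 1·262 + 2·229 + 2·260) / 7 = 1644 / 7 ≈ 234.86
y: (2·79 + 1·178 + 2·19 + 2·49) / 7 = 472 / 7 ≈ 67.43

(235, 67)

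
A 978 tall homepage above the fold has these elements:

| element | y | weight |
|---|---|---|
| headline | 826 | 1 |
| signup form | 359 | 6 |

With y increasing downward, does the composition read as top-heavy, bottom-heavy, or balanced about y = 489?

top-heavy

Total weight = 1 + 6 = 7.
y: (1·826 + 6·359) / 7 = 2980 / 7 ≈ 425.71
425.7 vs midline 489 → top-heavy.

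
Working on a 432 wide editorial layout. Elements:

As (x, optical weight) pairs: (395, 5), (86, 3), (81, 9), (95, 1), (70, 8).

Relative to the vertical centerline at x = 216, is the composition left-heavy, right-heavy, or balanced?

Total weight = 5 + 3 + 9 + 1 + 8 = 26.
Σw·x = 5·395 + 3·86 + 9·81 + 1·95 + 8·70 = 3617, so x̄ = 3617/26 ≈ 139.12.
139.1 vs midline 216 → left-heavy.

left-heavy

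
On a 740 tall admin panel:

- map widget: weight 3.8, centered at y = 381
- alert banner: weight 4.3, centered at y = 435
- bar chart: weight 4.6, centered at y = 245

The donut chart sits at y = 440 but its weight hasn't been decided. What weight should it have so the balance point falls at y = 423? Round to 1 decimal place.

w ≈ 54.5

Existing Σw = 12.7 (3.8 + 4.3 + 4.6); existing moment 3.8·381 + 4.3·435 + 4.6·245 = 4445.3.
Balance at y = 423 requires (4445.3 + w·440) / (12.7 + w) = 423.
Rearranging, w·(440 − 423) = 423·12.7 − 4445.3 = 926.8, so w ≈ 926.8/17 = 54.52.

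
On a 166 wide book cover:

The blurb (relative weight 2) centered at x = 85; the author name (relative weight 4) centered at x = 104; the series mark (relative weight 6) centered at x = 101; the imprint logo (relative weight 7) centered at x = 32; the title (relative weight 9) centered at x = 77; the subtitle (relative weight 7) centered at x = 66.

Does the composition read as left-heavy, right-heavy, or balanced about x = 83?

left-heavy

Σw = 2 + 4 + 6 + 7 + 9 + 7 = 35.
Σw·x = 2571; x̄ = 2571/35 ≈ 73.46.
73.5 lies left of the midline 83, so the layout is left-heavy.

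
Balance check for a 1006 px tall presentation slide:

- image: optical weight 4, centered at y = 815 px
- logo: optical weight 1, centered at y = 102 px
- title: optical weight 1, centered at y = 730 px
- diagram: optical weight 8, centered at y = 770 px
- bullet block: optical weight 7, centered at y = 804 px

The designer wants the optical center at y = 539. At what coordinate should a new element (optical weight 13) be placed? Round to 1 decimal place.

y ≈ 188.2

With the new element, Σw becomes 4 + 1 + 1 + 8 + 7 + 13 = 34.
y: need Σw·y = 34·539 = 18326. Existing = 4·815 + 1·102 + 1·730 + 8·770 + 7·804 = 15880. Remainder 2446 / 13 ≈ 188.15.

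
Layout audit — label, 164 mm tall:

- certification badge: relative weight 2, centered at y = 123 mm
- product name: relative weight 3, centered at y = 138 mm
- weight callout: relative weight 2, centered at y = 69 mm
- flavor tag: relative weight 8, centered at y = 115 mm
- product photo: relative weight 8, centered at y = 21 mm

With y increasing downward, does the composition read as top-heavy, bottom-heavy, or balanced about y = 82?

Weights sum to 2 + 3 + 2 + 8 + 8 = 23.
Σw·y = 2·123 + 3·138 + 2·69 + 8·115 + 8·21 = 1886, so ȳ = 1886/23 ≈ 82.00.
82.00 = 82 exactly: balanced.

balanced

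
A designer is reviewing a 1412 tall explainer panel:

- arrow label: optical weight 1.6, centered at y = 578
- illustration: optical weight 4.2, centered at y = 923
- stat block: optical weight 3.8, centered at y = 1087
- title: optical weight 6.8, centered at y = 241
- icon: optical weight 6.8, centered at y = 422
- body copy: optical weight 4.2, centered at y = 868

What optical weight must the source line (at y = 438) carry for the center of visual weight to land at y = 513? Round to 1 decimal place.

Fixed elements: Σw = 1.6 + 4.2 + 3.8 + 6.8 + 6.8 + 4.2 = 27.4, Σw·y = 1.6·578 + 4.2·923 + 3.8·1087 + 6.8·241 + 6.8·422 + 4.2·868 = 17086.0.
Balance at y = 513 requires (17086.0 + w·438) / (27.4 + w) = 513.
So w = (513·27.4 − 17086.0)/(438 − 513) = -3029.8/-75 ≈ 40.40.

w ≈ 40.4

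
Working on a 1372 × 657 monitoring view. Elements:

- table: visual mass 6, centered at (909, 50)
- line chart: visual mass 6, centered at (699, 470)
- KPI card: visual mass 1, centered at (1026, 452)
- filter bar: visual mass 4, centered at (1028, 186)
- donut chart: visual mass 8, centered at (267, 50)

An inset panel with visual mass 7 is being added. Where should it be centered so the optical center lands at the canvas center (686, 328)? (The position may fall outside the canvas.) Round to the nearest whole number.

(719, 826)

New total weight: (6 + 6 + 1 + 4 + 8) + 7 = 32.
x: target moment 32×686 = 21952; current 6·909 + 6·699 + 1·1026 + 4·1028 + 8·267 = 16922; the inset panel supplies 5030, so x = 5030/7 ≈ 718.57.
y: target moment 32×328 = 10496; current 6·50 + 6·470 + 1·452 + 4·186 + 8·50 = 4716; the inset panel supplies 5780, so y = 5780/7 ≈ 825.71.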